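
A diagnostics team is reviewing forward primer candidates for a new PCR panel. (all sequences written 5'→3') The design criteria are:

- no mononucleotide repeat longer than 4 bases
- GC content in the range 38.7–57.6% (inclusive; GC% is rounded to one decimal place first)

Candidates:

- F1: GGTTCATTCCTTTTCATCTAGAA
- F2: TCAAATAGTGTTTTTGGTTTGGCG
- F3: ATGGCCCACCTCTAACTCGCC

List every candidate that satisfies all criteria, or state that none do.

None of the candidates satisfy all criteria.

F1 (23 nt, A=5 T=10 G=3 C=5): longest run = 4 ✓; GC 8/23 = 34.8%, outside 38.7–57.6% ✗ — fails.
F2 (24 nt, A=4 T=11 G=7 C=2): longest run = 5, exceeds 4 ✗; GC 9/24 = 37.5%, outside 38.7–57.6% ✗ — fails.
F3 (21 nt, A=4 T=4 G=3 C=10): longest run = 3 ✓; GC 13/21 = 61.9%, outside 38.7–57.6% ✗ — fails.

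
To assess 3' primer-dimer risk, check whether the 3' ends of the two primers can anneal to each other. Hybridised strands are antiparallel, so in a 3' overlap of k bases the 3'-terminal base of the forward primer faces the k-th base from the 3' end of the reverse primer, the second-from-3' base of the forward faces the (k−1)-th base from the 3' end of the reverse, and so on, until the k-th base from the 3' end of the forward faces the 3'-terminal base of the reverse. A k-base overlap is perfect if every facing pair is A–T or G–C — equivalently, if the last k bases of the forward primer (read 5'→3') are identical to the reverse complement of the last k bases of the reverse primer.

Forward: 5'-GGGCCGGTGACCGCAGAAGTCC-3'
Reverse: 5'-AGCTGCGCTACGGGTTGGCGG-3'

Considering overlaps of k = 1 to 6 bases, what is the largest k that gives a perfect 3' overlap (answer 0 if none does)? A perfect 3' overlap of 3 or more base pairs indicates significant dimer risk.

Longest perfect overlap: 2 complementary base pairs; below the dimer-risk threshold (threshold 3).

Last 6 bases (5'→3') — forward …AAGTCC, reverse …TGGCGG.
Reverse complement of the reverse primer's last 6 bases: CCGCCA; its first k bases are the reverse complement of the reverse primer's last k bases, so a perfect k-base overlap needs the forward primer's last k bases to equal them.
Comparing (forward last k vs required): k=1: C vs C ✓; k=2: CC vs CC ✓; k=3: TCC vs CCG ✗; k=4: GTCC vs CCGC ✗; k=5: AGTCC vs CCGCC ✗; k=6: AAGTCC vs CCGCCA ✗.
Perfect overlaps at k = 1, 2; the largest is 2.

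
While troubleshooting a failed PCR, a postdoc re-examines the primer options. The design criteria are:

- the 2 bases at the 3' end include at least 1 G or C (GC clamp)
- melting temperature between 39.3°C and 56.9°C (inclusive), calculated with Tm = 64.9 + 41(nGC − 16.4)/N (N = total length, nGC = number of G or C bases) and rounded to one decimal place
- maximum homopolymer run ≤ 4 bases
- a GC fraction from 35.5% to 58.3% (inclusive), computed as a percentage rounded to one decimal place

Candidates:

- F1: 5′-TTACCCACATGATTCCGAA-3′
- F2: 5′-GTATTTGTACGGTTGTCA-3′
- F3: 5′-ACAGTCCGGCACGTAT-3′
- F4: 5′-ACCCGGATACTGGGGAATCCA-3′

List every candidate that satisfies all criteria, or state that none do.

F2 and F4.

F1 (19 nt, A=6 T=5 G=2 C=6): 3' end AA has 0 G/C, need ≥1 ✗; Tm = 64.9 + 41·(8 − 16.4)/19 = 46.8°C ✓; longest run = 3 ✓; GC 8/19 = 42.1% ✓ — fails.
F2 (18 nt, A=3 T=8 G=5 C=2): 3' end CA has 1 G/C ✓; Tm = 64.9 + 41·(7 − 16.4)/18 = 43.5°C ✓; longest run = 3 ✓; GC 7/18 = 38.9% ✓ — passes.
F3 (16 nt, A=4 T=3 G=4 C=5): 3' end AT has 0 G/C, need ≥1 ✗; Tm = 64.9 + 41·(9 − 16.4)/16 = 45.9°C ✓; longest run = 2 ✓; GC 9/16 = 56.3% ✓ — fails.
F4 (21 nt, A=6 T=3 G=6 C=6): 3' end CA has 1 G/C ✓; Tm = 64.9 + 41·(12 − 16.4)/21 = 56.3°C ✓; longest run = 4 ✓; GC 12/21 = 57.1% ✓ — passes.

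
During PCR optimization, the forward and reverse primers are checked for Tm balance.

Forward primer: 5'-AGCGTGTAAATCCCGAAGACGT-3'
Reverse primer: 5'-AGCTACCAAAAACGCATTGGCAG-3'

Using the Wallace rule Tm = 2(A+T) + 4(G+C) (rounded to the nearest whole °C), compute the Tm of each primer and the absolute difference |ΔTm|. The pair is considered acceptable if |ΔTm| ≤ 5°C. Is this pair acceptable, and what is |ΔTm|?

|ΔTm| = 2°C; the pair is acceptable.

Forward: A=7 T=4 G=6 C=5 → Tm = 2·11 + 4·11 = 66°C.
Reverse: A=9 T=3 G=5 C=6 → Tm = 2·12 + 4·11 = 68°C.
|ΔTm| = |66 − 68| = 2°C, ≤ 5°C.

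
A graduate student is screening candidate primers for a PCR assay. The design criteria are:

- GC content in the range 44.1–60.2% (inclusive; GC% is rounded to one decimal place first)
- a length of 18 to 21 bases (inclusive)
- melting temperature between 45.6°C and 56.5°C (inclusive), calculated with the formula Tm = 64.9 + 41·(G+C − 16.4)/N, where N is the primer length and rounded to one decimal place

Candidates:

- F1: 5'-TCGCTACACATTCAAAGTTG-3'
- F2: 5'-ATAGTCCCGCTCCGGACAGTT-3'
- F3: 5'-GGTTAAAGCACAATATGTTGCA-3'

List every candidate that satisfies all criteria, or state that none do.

F2 only.

F1 (20 nt, A=6 T=6 G=3 C=5): GC 8/20 = 40.0%, outside 44.1–60.2% ✗; length 20 ✓; Tm = 64.9 + 41·(8 − 16.4)/20 = 47.7°C ✓ — fails.
F2 (21 nt, A=4 T=5 G=5 C=7): GC 12/21 = 57.1% ✓; length 21 ✓; Tm = 64.9 + 41·(12 − 16.4)/21 = 56.3°C ✓ — passes.
F3 (22 nt, A=8 T=6 G=5 C=3): GC 8/22 = 36.4%, outside 44.1–60.2% ✗; length 22, outside 18–21 ✗; Tm = 64.9 + 41·(8 − 16.4)/22 = 49.2°C ✓ — fails.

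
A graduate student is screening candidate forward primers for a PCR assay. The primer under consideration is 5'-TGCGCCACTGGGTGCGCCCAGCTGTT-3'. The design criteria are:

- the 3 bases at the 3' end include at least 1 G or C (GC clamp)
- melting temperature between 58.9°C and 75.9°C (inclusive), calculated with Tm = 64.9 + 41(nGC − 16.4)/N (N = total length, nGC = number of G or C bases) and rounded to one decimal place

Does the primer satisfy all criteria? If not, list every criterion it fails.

Meets all criteria.

Base counts: A=2, T=6, G=9, C=9 (length 26).
GC clamp: 3' end GTT has 1 G/C ✓
Tm: Tm = 64.9 + 41·(18 − 16.4)/26 = 67.4°C ✓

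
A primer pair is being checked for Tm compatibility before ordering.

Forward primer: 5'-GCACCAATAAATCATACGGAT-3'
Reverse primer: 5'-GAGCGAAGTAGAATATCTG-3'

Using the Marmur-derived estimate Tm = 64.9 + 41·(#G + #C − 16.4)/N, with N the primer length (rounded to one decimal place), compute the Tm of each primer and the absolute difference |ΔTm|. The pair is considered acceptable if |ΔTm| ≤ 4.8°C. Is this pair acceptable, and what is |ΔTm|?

|ΔTm| = 1.7°C; the pair is acceptable.

Forward: G+C = 8, N = 21 → Tm = 64.9 + 41·(8 − 16.4)/21 = 48.5°C.
Reverse: G+C = 8, N = 19 → Tm = 64.9 + 41·(8 − 16.4)/19 = 46.8°C.
|ΔTm| = |48.5 − 46.8| = 1.7°C, ≤ 4.8°C.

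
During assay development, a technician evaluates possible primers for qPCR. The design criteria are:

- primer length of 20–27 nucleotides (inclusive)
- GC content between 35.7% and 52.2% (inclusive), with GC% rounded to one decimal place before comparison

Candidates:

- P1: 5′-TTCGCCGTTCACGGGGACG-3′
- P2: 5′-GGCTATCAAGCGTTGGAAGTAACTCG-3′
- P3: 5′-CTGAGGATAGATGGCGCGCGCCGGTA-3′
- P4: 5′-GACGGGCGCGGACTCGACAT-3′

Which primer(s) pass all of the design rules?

P1 (19 nt, A=2 T=4 G=7 C=6): length 19, outside 20–27 ✗; GC 13/19 = 68.4%, outside 35.7–52.2% ✗ — fails.
P2 (26 nt, A=7 T=6 G=8 C=5): length 26 ✓; GC 13/26 = 50.0% ✓ — passes.
P3 (26 nt, A=5 T=4 G=11 C=6): length 26 ✓; GC 17/26 = 65.4%, outside 35.7–52.2% ✗ — fails.
P4 (20 nt, A=4 T=2 G=8 C=6): length 20 ✓; GC 14/20 = 70.0%, outside 35.7–52.2% ✗ — fails.

P2 only.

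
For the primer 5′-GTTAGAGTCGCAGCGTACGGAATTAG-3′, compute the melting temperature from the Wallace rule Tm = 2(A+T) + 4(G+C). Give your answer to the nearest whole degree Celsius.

Base counts: A=7, T=6, G=9, C=4 (length 26).
Tm = 2·(7+6) + 4·(9+4) = 2·13 + 4·13 = 26 + 52 = 78°C.

78°C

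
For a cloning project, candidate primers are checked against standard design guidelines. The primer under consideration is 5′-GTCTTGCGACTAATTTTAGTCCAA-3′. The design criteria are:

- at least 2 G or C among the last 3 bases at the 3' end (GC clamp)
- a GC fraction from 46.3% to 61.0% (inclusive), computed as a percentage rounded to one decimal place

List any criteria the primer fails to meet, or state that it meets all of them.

Base counts: A=6, T=9, G=4, C=5 (length 24).
GC clamp: 3' end CAA has 1 G/C, need ≥2 ✗
GC content: GC 9/24 = 37.5%, outside 46.3–61.0% ✗

Fails: GC clamp, GC content.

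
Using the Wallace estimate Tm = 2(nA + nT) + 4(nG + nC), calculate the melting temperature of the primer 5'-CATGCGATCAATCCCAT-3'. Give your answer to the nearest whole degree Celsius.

50°C

Base counts: A=5, T=4, G=2, C=6 (length 17).
Tm = 2·(5+4) + 4·(2+6) = 2·9 + 4·8 = 18 + 32 = 50°C.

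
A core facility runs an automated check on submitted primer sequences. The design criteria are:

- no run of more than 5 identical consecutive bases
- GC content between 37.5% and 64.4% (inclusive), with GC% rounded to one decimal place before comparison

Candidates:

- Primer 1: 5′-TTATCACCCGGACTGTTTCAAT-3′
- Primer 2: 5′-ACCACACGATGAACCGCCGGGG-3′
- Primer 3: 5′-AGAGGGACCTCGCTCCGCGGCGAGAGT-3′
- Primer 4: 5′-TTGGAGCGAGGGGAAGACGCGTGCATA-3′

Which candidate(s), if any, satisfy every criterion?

Primer 1 and Primer 4.

Primer 1 (22 nt, A=5 T=8 G=3 C=6): longest run = 3 ✓; GC 9/22 = 40.9% ✓ — passes.
Primer 2 (22 nt, A=6 T=1 G=7 C=8): longest run = 4 ✓; GC 15/22 = 68.2%, outside 37.5–64.4% ✗ — fails.
Primer 3 (27 nt, A=5 T=3 G=11 C=8): longest run = 3 ✓; GC 19/27 = 70.4%, outside 37.5–64.4% ✗ — fails.
Primer 4 (27 nt, A=7 T=4 G=12 C=4): longest run = 4 ✓; GC 16/27 = 59.3% ✓ — passes.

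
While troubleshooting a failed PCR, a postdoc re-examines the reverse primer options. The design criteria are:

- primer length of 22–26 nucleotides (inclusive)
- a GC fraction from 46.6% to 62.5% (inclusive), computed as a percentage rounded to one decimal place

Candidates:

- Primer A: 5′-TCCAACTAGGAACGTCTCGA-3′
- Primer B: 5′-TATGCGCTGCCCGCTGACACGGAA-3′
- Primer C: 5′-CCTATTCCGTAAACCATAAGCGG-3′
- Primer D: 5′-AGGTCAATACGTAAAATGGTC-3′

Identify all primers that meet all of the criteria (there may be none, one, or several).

Primer B and Primer C.

Primer A (20 nt, A=6 T=4 G=4 C=6): length 20, outside 22–26 ✗; GC 10/20 = 50.0% ✓ — fails.
Primer B (24 nt, A=5 T=4 G=7 C=8): length 24 ✓; GC 15/24 = 62.5% ✓ — passes.
Primer C (23 nt, A=7 T=5 G=4 C=7): length 23 ✓; GC 11/23 = 47.8% ✓ — passes.
Primer D (21 nt, A=8 T=5 G=5 C=3): length 21, outside 22–26 ✗; GC 8/21 = 38.1%, outside 46.6–62.5% ✗ — fails.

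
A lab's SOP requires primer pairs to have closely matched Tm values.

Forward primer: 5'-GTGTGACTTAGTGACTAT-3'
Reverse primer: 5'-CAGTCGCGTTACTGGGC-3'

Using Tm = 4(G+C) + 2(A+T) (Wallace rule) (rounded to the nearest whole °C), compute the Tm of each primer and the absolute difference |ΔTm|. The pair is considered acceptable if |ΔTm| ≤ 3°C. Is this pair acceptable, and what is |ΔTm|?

|ΔTm| = 6°C; the pair is not acceptable.

Forward: A=4 T=7 G=5 C=2 → Tm = 2·11 + 4·7 = 50°C.
Reverse: A=2 T=4 G=6 C=5 → Tm = 2·6 + 4·11 = 56°C.
|ΔTm| = |50 − 56| = 6°C, > 3°C.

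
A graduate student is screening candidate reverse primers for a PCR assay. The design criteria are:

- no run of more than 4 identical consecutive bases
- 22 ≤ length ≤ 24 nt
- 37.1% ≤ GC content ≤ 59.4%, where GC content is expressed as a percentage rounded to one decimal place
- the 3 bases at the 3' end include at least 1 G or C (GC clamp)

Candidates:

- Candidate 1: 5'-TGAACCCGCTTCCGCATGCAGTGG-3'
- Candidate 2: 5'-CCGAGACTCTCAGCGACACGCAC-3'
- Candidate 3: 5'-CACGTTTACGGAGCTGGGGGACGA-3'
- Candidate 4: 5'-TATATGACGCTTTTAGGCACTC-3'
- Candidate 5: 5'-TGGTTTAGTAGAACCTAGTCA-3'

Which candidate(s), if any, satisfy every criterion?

Candidate 4 only.

Candidate 1 (24 nt, A=4 T=5 G=7 C=8): longest run = 3 ✓; length 24 ✓; GC 15/24 = 62.5%, outside 37.1–59.4% ✗; 3' end TGG has 2 G/C ✓ — fails.
Candidate 2 (23 nt, A=6 T=2 G=5 C=10): longest run = 2 ✓; length 23 ✓; GC 15/23 = 65.2%, outside 37.1–59.4% ✗; 3' end CAC has 2 G/C ✓ — fails.
Candidate 3 (24 nt, A=5 T=4 G=10 C=5): longest run = 5, exceeds 4 ✗; length 24 ✓; GC 15/24 = 62.5%, outside 37.1–59.4% ✗; 3' end CGA has 2 G/C ✓ — fails.
Candidate 4 (22 nt, A=5 T=8 G=4 C=5): longest run = 4 ✓; length 22 ✓; GC 9/22 = 40.9% ✓; 3' end CTC has 2 G/C ✓ — passes.
Candidate 5 (21 nt, A=6 T=7 G=5 C=3): longest run = 3 ✓; length 21, outside 22–24 ✗; GC 8/21 = 38.1% ✓; 3' end TCA has 1 G/C ✓ — fails.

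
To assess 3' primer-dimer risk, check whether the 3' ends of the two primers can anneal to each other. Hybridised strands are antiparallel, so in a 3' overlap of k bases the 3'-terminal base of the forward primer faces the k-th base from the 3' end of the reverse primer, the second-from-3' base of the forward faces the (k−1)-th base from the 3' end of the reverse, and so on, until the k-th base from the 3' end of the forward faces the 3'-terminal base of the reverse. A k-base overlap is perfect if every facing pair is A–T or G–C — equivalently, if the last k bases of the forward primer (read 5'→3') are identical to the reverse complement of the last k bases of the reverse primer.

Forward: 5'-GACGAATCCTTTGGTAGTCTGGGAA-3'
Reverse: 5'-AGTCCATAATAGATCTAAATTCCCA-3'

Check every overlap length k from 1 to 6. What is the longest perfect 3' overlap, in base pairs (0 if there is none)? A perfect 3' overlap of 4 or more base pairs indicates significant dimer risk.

Last 6 bases (5'→3') — forward …TGGGAA, reverse …TTCCCA.
Reverse complement of the reverse primer's last 6 bases: TGGGAA; its first k bases are the reverse complement of the reverse primer's last k bases, so a perfect k-base overlap needs the forward primer's last k bases to equal them.
Comparing (forward last k vs required): k=1: A vs T ✗; k=2: AA vs TG ✗; k=3: GAA vs TGG ✗; k=4: GGAA vs TGGG ✗; k=5: GGGAA vs TGGGA ✗; k=6: TGGGAA vs TGGGAA ✓.
Only k = 6 is perfect, so the longest perfect 3' overlap is 6.

Longest perfect overlap: 6 complementary base pairs; significant dimer risk (threshold 4).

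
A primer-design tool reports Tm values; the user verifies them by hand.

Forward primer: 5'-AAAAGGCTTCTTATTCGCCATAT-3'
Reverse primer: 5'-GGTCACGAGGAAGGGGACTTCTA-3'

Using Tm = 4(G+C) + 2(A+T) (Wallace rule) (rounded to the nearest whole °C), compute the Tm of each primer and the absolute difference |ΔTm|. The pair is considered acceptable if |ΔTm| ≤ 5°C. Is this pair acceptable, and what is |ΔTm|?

|ΔTm| = 10°C; the pair is not acceptable.

Forward: A=7 T=8 G=3 C=5 → Tm = 2·15 + 4·8 = 62°C.
Reverse: A=6 T=4 G=9 C=4 → Tm = 2·10 + 4·13 = 72°C.
|ΔTm| = |62 − 72| = 10°C, > 5°C.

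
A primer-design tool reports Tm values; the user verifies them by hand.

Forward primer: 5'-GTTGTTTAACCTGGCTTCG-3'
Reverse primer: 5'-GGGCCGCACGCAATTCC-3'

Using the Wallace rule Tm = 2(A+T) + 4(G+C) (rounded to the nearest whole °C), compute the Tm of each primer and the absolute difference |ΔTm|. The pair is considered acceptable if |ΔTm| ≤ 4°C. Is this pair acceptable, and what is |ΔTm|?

|ΔTm| = 2°C; the pair is acceptable.

Forward: A=2 T=8 G=5 C=4 → Tm = 2·10 + 4·9 = 56°C.
Reverse: A=3 T=2 G=5 C=7 → Tm = 2·5 + 4·12 = 58°C.
|ΔTm| = |56 − 58| = 2°C, ≤ 4°C.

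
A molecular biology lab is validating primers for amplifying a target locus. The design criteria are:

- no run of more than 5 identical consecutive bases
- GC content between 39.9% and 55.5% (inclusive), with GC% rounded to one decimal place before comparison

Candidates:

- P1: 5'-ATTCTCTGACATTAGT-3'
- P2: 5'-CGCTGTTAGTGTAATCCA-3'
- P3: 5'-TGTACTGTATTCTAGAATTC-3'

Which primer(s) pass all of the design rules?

P2 only.

P1 (16 nt, A=4 T=7 G=2 C=3): longest run = 2 ✓; GC 5/16 = 31.3%, outside 39.9–55.5% ✗ — fails.
P2 (18 nt, A=4 T=6 G=4 C=4): longest run = 2 ✓; GC 8/18 = 44.4% ✓ — passes.
P3 (20 nt, A=5 T=9 G=3 C=3): longest run = 2 ✓; GC 6/20 = 30.0%, outside 39.9–55.5% ✗ — fails.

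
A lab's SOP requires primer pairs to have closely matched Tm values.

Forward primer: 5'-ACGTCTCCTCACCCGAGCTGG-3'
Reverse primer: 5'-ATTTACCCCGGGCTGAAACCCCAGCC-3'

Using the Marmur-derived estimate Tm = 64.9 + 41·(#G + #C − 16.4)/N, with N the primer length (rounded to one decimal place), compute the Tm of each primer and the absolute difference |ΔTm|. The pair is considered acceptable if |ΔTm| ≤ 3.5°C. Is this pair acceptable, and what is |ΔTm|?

Forward: G+C = 14, N = 21 → Tm = 64.9 + 41·(14 − 16.4)/21 = 60.2°C.
Reverse: G+C = 16, N = 26 → Tm = 64.9 + 41·(16 − 16.4)/26 = 64.3°C.
|ΔTm| = |60.2 − 64.3| = 4.1°C, > 3.5°C.

|ΔTm| = 4.1°C; the pair is not acceptable.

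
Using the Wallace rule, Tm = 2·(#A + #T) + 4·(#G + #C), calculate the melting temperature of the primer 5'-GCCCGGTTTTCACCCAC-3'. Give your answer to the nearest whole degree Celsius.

56°C

Base counts: A=2, T=4, G=3, C=8 (length 17).
Tm = 2·(2+4) + 4·(3+8) = 2·6 + 4·11 = 12 + 44 = 56°C.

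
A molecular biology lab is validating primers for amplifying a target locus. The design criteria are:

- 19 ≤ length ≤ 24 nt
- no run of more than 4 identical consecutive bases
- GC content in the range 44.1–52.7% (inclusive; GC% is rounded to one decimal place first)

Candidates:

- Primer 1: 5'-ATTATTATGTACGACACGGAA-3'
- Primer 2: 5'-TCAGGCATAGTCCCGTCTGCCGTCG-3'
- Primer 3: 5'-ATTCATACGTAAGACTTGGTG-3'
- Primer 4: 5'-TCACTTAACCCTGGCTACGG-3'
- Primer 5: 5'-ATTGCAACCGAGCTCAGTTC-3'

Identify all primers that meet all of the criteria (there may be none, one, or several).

Primer 5 only.

Primer 1 (21 nt, A=8 T=6 G=4 C=3): length 21 ✓; longest run = 2 ✓; GC 7/21 = 33.3%, outside 44.1–52.7% ✗ — fails.
Primer 2 (25 nt, A=3 T=6 G=7 C=9): length 25, outside 19–24 ✗; longest run = 3 ✓; GC 16/25 = 64.0%, outside 44.1–52.7% ✗ — fails.
Primer 3 (21 nt, A=6 T=7 G=5 C=3): length 21 ✓; longest run = 2 ✓; GC 8/21 = 38.1%, outside 44.1–52.7% ✗ — fails.
Primer 4 (20 nt, A=4 T=5 G=4 C=7): length 20 ✓; longest run = 3 ✓; GC 11/20 = 55.0%, outside 44.1–52.7% ✗ — fails.
Primer 5 (20 nt, A=5 T=5 G=4 C=6): length 20 ✓; longest run = 2 ✓; GC 10/20 = 50.0% ✓ — passes.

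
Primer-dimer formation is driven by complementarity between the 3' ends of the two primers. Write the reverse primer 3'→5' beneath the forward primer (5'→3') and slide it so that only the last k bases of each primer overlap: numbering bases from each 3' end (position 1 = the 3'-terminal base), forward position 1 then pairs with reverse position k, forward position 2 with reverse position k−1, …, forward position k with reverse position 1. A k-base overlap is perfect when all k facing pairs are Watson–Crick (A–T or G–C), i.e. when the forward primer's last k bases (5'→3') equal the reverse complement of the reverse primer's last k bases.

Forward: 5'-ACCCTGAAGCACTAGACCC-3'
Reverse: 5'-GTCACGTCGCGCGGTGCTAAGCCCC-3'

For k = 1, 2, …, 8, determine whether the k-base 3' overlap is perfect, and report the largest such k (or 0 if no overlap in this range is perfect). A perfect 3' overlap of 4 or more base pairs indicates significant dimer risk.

Last 8 bases (5'→3') — forward …CTAGACCC, reverse …TAAGCCCC.
Reverse complement of the reverse primer's last 8 bases: GGGGCTTA; its first k bases are the reverse complement of the reverse primer's last k bases, so a perfect k-base overlap needs the forward primer's last k bases to equal them.
Comparing (forward last k vs required): k=1: C vs G ✗; k=2: CC vs GG ✗; k=3: CCC vs GGG ✗; k=4: ACCC vs GGGG ✗; k=5: GACCC vs GGGGC ✗; k=6: AGACCC vs GGGGCT ✗; k=7: TAGACCC vs GGGGCTT ✗; k=8: CTAGACCC vs GGGGCTTA ✗.
No overlap length from 1 to 8 is perfect, so the longest perfect 3' overlap is 0.

Longest perfect overlap: 0 complementary base pairs; below the dimer-risk threshold (threshold 4).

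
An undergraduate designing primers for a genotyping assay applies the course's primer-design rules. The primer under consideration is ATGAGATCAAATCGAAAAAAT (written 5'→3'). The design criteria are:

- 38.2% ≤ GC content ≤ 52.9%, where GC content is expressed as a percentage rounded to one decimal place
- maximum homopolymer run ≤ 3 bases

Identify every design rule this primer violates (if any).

Base counts: A=12, T=4, G=3, C=2 (length 21).
GC content: GC 5/21 = 23.8%, outside 38.2–52.9% ✗
homopolymer run: longest run = 6, exceeds 3 ✗

Fails: GC content, homopolymer run.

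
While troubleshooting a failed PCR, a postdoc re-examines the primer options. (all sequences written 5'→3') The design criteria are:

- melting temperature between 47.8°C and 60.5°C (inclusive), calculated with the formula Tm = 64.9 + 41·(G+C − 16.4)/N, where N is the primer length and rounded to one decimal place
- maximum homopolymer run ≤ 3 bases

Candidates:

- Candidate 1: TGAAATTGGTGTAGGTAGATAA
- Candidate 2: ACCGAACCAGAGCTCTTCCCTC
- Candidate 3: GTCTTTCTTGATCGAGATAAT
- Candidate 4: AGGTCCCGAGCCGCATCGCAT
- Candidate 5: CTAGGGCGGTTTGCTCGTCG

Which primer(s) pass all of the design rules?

Candidate 1 (22 nt, A=8 T=7 G=7 C=0): Tm = 64.9 + 41·(7 − 16.4)/22 = 47.4°C, outside 47.8–60.5°C ✗; longest run = 3 ✓ — fails.
Candidate 2 (22 nt, A=5 T=4 G=3 C=10): Tm = 64.9 + 41·(13 − 16.4)/22 = 58.6°C ✓; longest run = 3 ✓ — passes.
Candidate 3 (21 nt, A=5 T=9 G=4 C=3): Tm = 64.9 + 41·(7 − 16.4)/21 = 46.5°C, outside 47.8–60.5°C ✗; longest run = 3 ✓ — fails.
Candidate 4 (21 nt, A=4 T=3 G=6 C=8): Tm = 64.9 + 41·(14 − 16.4)/21 = 60.2°C ✓; longest run = 3 ✓ — passes.
Candidate 5 (20 nt, A=1 T=6 G=8 C=5): Tm = 64.9 + 41·(13 − 16.4)/20 = 57.9°C ✓; longest run = 3 ✓ — passes.

Candidate 2, Candidate 4 and Candidate 5.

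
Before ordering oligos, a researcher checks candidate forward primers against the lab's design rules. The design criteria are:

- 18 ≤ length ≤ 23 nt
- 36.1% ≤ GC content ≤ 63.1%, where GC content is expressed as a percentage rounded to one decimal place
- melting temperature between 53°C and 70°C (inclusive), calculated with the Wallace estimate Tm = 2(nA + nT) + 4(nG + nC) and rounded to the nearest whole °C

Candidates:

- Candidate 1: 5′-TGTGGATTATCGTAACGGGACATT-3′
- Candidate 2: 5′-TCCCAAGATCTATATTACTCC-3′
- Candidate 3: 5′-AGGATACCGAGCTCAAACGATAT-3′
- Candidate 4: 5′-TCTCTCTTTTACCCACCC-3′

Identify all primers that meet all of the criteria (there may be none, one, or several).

Candidate 1 (24 nt, A=6 T=8 G=7 C=3): length 24, outside 18–23 ✗; GC 10/24 = 41.7% ✓; Tm = 2·14 + 4·10 = 68°C ✓ — fails.
Candidate 2 (21 nt, A=6 T=7 G=1 C=7): length 21 ✓; GC 8/21 = 38.1% ✓; Tm = 2·13 + 4·8 = 58°C ✓ — passes.
Candidate 3 (23 nt, A=9 T=4 G=5 C=5): length 23 ✓; GC 10/23 = 43.5% ✓; Tm = 2·13 + 4·10 = 66°C ✓ — passes.
Candidate 4 (18 nt, A=2 T=7 G=0 C=9): length 18 ✓; GC 9/18 = 50.0% ✓; Tm = 2·9 + 4·9 = 54°C ✓ — passes.

Candidate 2, Candidate 3 and Candidate 4.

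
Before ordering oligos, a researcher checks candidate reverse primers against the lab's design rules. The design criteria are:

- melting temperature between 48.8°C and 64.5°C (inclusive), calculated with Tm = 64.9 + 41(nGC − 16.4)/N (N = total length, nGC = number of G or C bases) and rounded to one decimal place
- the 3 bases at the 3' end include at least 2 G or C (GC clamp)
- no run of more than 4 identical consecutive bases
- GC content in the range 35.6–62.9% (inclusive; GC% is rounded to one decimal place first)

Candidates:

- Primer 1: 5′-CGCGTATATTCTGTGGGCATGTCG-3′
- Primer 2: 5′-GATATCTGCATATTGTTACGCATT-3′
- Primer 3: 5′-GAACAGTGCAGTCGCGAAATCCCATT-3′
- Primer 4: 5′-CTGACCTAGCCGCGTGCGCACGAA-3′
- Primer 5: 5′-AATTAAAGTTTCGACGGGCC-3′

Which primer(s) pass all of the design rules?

Primer 1 (24 nt, A=3 T=8 G=8 C=5): Tm = 64.9 + 41·(13 − 16.4)/24 = 59.1°C ✓; 3' end TCG has 2 G/C ✓; longest run = 3 ✓; GC 13/24 = 54.2% ✓ — passes.
Primer 2 (24 nt, A=6 T=10 G=4 C=4): Tm = 64.9 + 41·(8 − 16.4)/24 = 50.6°C ✓; 3' end ATT has 0 G/C, need ≥2 ✗; longest run = 2 ✓; GC 8/24 = 33.3%, outside 35.6–62.9% ✗ — fails.
Primer 3 (26 nt, A=8 T=5 G=6 C=7): Tm = 64.9 + 41·(13 − 16.4)/26 = 59.5°C ✓; 3' end ATT has 0 G/C, need ≥2 ✗; longest run = 3 ✓; GC 13/26 = 50.0% ✓ — fails.
Primer 4 (24 nt, A=5 T=3 G=7 C=9): Tm = 64.9 + 41·(16 − 16.4)/24 = 64.2°C ✓; 3' end GAA has 1 G/C, need ≥2 ✗; longest run = 2 ✓; GC 16/24 = 66.7%, outside 35.6–62.9% ✗ — fails.
Primer 5 (20 nt, A=6 T=5 G=5 C=4): Tm = 64.9 + 41·(9 − 16.4)/20 = 49.7°C ✓; 3' end GCC has 3 G/C ✓; longest run = 3 ✓; GC 9/20 = 45.0% ✓ — passes.

Primer 1 and Primer 5.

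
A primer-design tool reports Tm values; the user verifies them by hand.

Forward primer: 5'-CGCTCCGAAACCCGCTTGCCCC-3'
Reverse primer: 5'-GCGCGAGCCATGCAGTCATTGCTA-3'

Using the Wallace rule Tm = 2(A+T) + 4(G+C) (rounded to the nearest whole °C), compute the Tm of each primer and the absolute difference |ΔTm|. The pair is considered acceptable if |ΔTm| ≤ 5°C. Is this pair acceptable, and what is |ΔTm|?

|ΔTm| = 0°C; the pair is acceptable.

Forward: A=3 T=3 G=4 C=12 → Tm = 2·6 + 4·16 = 76°C.
Reverse: A=5 T=5 G=7 C=7 → Tm = 2·10 + 4·14 = 76°C.
|ΔTm| = |76 − 76| = 0°C, ≤ 5°C.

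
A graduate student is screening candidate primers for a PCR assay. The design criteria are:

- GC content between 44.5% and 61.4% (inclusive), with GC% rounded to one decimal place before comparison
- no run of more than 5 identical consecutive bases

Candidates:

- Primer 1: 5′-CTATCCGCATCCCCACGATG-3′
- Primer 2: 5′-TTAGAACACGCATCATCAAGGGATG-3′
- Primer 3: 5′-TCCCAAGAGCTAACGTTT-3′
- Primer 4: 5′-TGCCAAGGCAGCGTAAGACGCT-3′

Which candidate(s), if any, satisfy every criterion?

Primer 1 (20 nt, A=4 T=4 G=3 C=9): GC 12/20 = 60.0% ✓; longest run = 4 ✓ — passes.
Primer 2 (25 nt, A=9 T=5 G=6 C=5): GC 11/25 = 44.0%, outside 44.5–61.4% ✗; longest run = 3 ✓ — fails.
Primer 3 (18 nt, A=5 T=5 G=3 C=5): GC 8/18 = 44.4%, outside 44.5–61.4% ✗; longest run = 3 ✓ — fails.
Primer 4 (22 nt, A=6 T=3 G=7 C=6): GC 13/22 = 59.1% ✓; longest run = 2 ✓ — passes.

Primer 1 and Primer 4.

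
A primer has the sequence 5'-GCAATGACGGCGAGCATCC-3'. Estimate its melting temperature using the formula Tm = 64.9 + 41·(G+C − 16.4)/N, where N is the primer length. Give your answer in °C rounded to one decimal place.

Base counts: A=5, T=2, G=6, C=6; G+C = 12, N = 19.
Tm = 64.9 + 41·(12 − 16.4)/19 = 64.9 + -180.40/19 = 55.4°C.

55.4°C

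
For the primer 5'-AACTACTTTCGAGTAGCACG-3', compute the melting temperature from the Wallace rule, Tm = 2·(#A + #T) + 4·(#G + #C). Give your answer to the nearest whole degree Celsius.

58°C

Base counts: A=6, T=5, G=4, C=5 (length 20).
Tm = 2·(6+5) + 4·(4+5) = 2·11 + 4·9 = 22 + 36 = 58°C.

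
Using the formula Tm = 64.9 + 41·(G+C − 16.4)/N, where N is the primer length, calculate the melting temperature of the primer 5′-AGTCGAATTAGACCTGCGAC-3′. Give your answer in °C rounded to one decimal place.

51.8°C

Base counts: A=6, T=4, G=5, C=5; G+C = 10, N = 20.
Tm = 64.9 + 41·(10 − 16.4)/20 = 64.9 + -262.40/20 = 51.8°C.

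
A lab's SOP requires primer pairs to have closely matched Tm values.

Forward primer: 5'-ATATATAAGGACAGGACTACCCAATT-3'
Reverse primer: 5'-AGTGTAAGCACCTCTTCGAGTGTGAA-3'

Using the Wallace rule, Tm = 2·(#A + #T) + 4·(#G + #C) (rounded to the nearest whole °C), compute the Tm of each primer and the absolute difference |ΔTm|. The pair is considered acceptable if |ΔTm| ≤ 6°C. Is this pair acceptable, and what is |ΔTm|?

Forward: A=11 T=6 G=4 C=5 → Tm = 2·17 + 4·9 = 70°C.
Reverse: A=7 T=7 G=7 C=5 → Tm = 2·14 + 4·12 = 76°C.
|ΔTm| = |70 − 76| = 6°C, ≤ 6°C.

|ΔTm| = 6°C; the pair is acceptable.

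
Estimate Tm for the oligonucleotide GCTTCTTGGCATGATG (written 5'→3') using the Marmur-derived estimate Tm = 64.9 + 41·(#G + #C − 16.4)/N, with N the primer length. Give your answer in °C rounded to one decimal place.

43.4°C

Base counts: A=2, T=6, G=5, C=3; G+C = 8, N = 16.
Tm = 64.9 + 41·(8 − 16.4)/16 = 64.9 + -344.40/16 = 43.4°C.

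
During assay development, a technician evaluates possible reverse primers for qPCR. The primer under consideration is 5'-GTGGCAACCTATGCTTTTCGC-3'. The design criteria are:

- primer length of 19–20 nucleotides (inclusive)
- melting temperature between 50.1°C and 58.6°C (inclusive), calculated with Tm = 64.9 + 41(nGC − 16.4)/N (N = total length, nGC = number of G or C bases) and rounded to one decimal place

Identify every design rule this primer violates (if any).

Fails: length.

Base counts: A=3, T=7, G=5, C=6 (length 21).
length: length 21, outside 19–20 ✗
Tm: Tm = 64.9 + 41·(11 − 16.4)/21 = 54.4°C ✓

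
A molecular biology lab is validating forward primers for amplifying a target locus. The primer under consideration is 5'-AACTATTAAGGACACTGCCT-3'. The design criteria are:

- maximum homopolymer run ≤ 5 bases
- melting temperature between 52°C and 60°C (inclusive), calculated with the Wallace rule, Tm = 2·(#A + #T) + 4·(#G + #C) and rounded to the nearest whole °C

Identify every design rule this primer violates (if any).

Base counts: A=7, T=5, G=3, C=5 (length 20).
homopolymer run: longest run = 2 ✓
Tm: Tm = 2·12 + 4·8 = 56°C ✓

Meets all criteria.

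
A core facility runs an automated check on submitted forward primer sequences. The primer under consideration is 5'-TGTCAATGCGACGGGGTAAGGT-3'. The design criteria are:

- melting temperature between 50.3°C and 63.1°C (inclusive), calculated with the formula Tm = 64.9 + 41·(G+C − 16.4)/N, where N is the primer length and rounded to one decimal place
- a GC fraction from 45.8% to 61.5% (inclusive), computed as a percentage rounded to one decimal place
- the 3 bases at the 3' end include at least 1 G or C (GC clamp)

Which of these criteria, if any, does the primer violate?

Meets all criteria.

Base counts: A=5, T=5, G=9, C=3 (length 22).
Tm: Tm = 64.9 + 41·(12 − 16.4)/22 = 56.7°C ✓
GC content: GC 12/22 = 54.5% ✓
GC clamp: 3' end GGT has 2 G/C ✓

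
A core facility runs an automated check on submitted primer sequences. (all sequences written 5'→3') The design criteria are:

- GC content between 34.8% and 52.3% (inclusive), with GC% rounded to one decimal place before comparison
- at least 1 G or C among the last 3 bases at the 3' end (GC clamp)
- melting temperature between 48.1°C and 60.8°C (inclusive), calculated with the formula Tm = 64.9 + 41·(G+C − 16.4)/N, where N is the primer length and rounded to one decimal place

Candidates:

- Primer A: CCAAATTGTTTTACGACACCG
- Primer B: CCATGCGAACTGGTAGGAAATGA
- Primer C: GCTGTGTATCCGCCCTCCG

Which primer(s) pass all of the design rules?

Primer A and Primer B.

Primer A (21 nt, A=6 T=6 G=3 C=6): GC 9/21 = 42.9% ✓; 3' end CCG has 3 G/C ✓; Tm = 64.9 + 41·(9 − 16.4)/21 = 50.5°C ✓ — passes.
Primer B (23 nt, A=8 T=4 G=7 C=4): GC 11/23 = 47.8% ✓; 3' end TGA has 1 G/C ✓; Tm = 64.9 + 41·(11 − 16.4)/23 = 55.3°C ✓ — passes.
Primer C (19 nt, A=1 T=5 G=5 C=8): GC 13/19 = 68.4%, outside 34.8–52.3% ✗; 3' end CCG has 3 G/C ✓; Tm = 64.9 + 41·(13 − 16.4)/19 = 57.6°C ✓ — fails.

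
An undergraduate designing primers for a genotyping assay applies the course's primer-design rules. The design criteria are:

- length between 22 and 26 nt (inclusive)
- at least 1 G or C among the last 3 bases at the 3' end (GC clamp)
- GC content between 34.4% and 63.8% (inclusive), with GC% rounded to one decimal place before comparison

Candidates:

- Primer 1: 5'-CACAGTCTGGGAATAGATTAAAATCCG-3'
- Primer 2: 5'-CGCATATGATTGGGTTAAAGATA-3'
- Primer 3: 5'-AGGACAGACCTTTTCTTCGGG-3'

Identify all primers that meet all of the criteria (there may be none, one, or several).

None of the candidates satisfy all criteria.

Primer 1 (27 nt, A=10 T=6 G=6 C=5): length 27, outside 22–26 ✗; 3' end CCG has 3 G/C ✓; GC 11/27 = 40.7% ✓ — fails.
Primer 2 (23 nt, A=8 T=7 G=6 C=2): length 23 ✓; 3' end ATA has 0 G/C, need ≥1 ✗; GC 8/23 = 34.8% ✓ — fails.
Primer 3 (21 nt, A=4 T=6 G=6 C=5): length 21, outside 22–26 ✗; 3' end GGG has 3 G/C ✓; GC 11/21 = 52.4% ✓ — fails.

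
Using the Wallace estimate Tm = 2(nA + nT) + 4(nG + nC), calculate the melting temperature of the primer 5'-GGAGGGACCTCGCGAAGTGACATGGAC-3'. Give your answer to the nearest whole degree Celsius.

Base counts: A=7, T=3, G=11, C=6 (length 27).
Tm = 2·(7+3) + 4·(11+6) = 2·10 + 4·17 = 20 + 68 = 88°C.

88°C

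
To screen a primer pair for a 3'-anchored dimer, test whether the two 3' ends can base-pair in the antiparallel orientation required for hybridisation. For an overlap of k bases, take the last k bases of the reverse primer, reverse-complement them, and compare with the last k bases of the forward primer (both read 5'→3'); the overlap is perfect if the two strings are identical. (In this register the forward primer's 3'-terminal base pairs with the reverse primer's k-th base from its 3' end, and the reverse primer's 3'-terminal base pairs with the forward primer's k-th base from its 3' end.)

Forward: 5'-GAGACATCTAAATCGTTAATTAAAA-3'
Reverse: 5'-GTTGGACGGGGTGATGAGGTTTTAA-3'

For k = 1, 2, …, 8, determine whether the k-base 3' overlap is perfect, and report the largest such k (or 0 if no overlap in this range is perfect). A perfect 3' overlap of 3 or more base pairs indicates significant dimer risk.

Longest perfect overlap: 6 complementary base pairs; significant dimer risk (threshold 3).

Last 8 bases (5'→3') — forward …AATTAAAA, reverse …GGTTTTAA.
Reverse complement of the reverse primer's last 8 bases: TTAAAACC; its first k bases are the reverse complement of the reverse primer's last k bases, so a perfect k-base overlap needs the forward primer's last k bases to equal them.
Comparing (forward last k vs required): k=1: A vs T ✗; k=2: AA vs TT ✗; k=3: AAA vs TTA ✗; k=4: AAAA vs TTAA ✗; k=5: TAAAA vs TTAAA ✗; k=6: TTAAAA vs TTAAAA ✓; k=7: ATTAAAA vs TTAAAAC ✗; k=8: AATTAAAA vs TTAAAACC ✗.
Only k = 6 is perfect, so the longest perfect 3' overlap is 6.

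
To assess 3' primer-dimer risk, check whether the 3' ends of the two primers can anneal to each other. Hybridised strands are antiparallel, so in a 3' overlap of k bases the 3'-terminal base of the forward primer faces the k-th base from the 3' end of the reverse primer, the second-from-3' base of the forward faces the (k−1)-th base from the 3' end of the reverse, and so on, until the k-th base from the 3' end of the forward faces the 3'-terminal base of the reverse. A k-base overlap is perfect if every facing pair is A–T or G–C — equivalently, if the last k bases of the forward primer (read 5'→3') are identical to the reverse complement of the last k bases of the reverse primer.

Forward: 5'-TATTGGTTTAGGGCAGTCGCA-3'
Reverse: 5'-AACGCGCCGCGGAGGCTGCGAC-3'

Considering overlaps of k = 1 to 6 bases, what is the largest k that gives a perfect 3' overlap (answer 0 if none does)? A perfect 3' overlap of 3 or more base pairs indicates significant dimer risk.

Longest perfect overlap: 6 complementary base pairs; significant dimer risk (threshold 3).

Last 6 bases (5'→3') — forward …GTCGCA, reverse …TGCGAC.
Reverse complement of the reverse primer's last 6 bases: GTCGCA; its first k bases are the reverse complement of the reverse primer's last k bases, so a perfect k-base overlap needs the forward primer's last k bases to equal them.
Comparing (forward last k vs required): k=1: A vs G ✗; k=2: CA vs GT ✗; k=3: GCA vs GTC ✗; k=4: CGCA vs GTCG ✗; k=5: TCGCA vs GTCGC ✗; k=6: GTCGCA vs GTCGCA ✓.
Only k = 6 is perfect, so the longest perfect 3' overlap is 6.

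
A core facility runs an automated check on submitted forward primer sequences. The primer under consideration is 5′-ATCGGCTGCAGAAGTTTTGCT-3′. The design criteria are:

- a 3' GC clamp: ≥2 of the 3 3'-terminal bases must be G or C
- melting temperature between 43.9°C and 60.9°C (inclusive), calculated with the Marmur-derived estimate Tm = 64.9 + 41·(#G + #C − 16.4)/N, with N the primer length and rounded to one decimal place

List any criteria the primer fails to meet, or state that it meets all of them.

Base counts: A=4, T=7, G=6, C=4 (length 21).
GC clamp: 3' end GCT has 2 G/C ✓
Tm: Tm = 64.9 + 41·(10 − 16.4)/21 = 52.4°C ✓

Meets all criteria.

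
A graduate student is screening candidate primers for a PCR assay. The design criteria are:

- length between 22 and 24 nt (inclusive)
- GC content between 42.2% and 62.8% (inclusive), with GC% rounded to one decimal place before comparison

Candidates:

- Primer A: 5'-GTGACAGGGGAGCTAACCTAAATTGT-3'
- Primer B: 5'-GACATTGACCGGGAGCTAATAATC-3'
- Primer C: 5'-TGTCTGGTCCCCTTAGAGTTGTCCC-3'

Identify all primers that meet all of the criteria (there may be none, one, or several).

Primer A (26 nt, A=8 T=6 G=8 C=4): length 26, outside 22–24 ✗; GC 12/26 = 46.2% ✓ — fails.
Primer B (24 nt, A=8 T=5 G=6 C=5): length 24 ✓; GC 11/24 = 45.8% ✓ — passes.
Primer C (25 nt, A=2 T=9 G=6 C=8): length 25, outside 22–24 ✗; GC 14/25 = 56.0% ✓ — fails.

Primer B only.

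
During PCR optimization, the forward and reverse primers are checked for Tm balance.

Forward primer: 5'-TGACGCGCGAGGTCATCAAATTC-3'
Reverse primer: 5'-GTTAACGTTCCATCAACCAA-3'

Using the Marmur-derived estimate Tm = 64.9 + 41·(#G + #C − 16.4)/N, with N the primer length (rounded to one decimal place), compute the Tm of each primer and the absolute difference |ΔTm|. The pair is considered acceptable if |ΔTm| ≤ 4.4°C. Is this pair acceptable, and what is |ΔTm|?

|ΔTm| = 9.4°C; the pair is not acceptable.

Forward: G+C = 12, N = 23 → Tm = 64.9 + 41·(12 − 16.4)/23 = 57.1°C.
Reverse: G+C = 8, N = 20 → Tm = 64.9 + 41·(8 − 16.4)/20 = 47.7°C.
|ΔTm| = |57.1 − 47.7| = 9.4°C, > 4.4°C.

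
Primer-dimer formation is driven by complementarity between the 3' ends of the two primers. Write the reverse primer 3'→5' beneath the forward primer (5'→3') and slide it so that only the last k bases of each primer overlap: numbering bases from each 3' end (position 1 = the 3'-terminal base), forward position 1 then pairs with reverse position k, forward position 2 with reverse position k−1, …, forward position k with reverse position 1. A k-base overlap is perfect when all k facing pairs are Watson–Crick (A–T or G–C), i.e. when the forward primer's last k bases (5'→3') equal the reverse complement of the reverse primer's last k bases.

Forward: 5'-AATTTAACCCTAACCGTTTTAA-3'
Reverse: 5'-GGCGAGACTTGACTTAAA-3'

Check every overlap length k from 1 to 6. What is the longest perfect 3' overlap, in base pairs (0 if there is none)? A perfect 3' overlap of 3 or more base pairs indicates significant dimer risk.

Longest perfect overlap: 5 complementary base pairs; significant dimer risk (threshold 3).

Last 6 bases (5'→3') — forward …TTTTAA, reverse …CTTAAA.
Reverse complement of the reverse primer's last 6 bases: TTTAAG; its first k bases are the reverse complement of the reverse primer's last k bases, so a perfect k-base overlap needs the forward primer's last k bases to equal them.
Comparing (forward last k vs required): k=1: A vs T ✗; k=2: AA vs TT ✗; k=3: TAA vs TTT ✗; k=4: TTAA vs TTTA ✗; k=5: TTTAA vs TTTAA ✓; k=6: TTTTAA vs TTTAAG ✗.
Only k = 5 is perfect, so the longest perfect 3' overlap is 5.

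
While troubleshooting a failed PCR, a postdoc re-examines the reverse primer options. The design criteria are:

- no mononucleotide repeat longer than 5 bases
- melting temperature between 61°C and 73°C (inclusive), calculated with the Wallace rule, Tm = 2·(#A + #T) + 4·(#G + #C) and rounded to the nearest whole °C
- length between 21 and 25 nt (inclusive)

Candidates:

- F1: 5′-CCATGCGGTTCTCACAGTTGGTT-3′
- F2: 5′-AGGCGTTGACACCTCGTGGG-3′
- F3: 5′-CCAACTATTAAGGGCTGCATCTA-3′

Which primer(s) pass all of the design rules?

F1 and F3.

F1 (23 nt, A=3 T=8 G=6 C=6): longest run = 2 ✓; Tm = 2·11 + 4·12 = 70°C ✓; length 23 ✓ — passes.
F2 (20 nt, A=3 T=4 G=8 C=5): longest run = 3 ✓; Tm = 2·7 + 4·13 = 66°C ✓; length 20, outside 21–25 ✗ — fails.
F3 (23 nt, A=7 T=6 G=4 C=6): longest run = 3 ✓; Tm = 2·13 + 4·10 = 66°C ✓; length 23 ✓ — passes.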